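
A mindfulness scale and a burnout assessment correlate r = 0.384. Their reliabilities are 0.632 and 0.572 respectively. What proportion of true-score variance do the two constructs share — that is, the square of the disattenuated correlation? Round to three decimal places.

0.408

Disattenuated r = 0.384 / √(0.632 × 0.572) = 0.384 / 0.6013 = 0.6386.
Shared true-score variance = 0.6386² = 0.4078 ≈ 0.408.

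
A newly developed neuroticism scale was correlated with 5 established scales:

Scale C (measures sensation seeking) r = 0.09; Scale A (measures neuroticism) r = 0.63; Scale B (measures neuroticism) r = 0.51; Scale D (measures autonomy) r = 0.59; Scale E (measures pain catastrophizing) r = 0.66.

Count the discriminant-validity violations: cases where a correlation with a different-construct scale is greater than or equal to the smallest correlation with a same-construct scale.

2

Convergent (same construct = neuroticism): Scale A, Scale B.
Smallest convergent = 0.51. Discriminant values: 0.09, 0.59, 0.66; count ≥ 0.51 → 2.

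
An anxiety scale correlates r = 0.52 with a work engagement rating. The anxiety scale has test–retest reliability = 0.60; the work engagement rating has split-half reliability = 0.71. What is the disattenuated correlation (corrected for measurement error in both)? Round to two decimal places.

r_true = r_obs / √(r_xx · r_yy) = 0.52 / √(0.60 × 0.71) = 0.52 / √0.4260 = 0.52 / 0.6527 ≈ 0.80.

0.80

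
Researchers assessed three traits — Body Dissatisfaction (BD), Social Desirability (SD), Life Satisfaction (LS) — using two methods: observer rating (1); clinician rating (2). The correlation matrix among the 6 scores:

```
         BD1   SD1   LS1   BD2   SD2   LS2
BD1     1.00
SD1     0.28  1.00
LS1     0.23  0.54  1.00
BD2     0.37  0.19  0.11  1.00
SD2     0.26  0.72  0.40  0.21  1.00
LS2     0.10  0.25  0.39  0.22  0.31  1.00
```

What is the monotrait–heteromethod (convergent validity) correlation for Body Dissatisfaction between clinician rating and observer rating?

0.37

Same trait (BD), different methods: r(BD2, BD1) = 0.37.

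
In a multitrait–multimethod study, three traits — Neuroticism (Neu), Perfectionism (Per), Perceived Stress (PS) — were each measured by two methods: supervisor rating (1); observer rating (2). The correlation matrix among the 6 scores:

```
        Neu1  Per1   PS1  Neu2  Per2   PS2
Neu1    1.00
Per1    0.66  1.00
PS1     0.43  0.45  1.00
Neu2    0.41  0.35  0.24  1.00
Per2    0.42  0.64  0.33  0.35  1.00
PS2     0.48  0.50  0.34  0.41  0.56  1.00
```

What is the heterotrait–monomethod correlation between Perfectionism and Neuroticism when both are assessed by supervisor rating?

0.66

Different traits, same method: r(Per1, Neu1) = 0.66.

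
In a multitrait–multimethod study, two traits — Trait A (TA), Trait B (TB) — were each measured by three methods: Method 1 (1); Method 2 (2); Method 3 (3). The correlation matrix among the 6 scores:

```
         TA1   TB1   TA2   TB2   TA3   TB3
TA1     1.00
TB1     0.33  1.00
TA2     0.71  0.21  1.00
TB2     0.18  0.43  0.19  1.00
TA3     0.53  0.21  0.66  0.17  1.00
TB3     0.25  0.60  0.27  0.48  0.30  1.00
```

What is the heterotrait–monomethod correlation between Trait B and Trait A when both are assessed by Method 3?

Different traits, same method: r(TB3, TA3) = 0.30.

0.30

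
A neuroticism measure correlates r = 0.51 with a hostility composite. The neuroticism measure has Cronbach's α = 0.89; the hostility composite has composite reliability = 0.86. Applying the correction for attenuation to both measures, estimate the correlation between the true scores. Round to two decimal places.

0.58

r_true = r_obs / √(r_xx · r_yy) = 0.51 / √(0.89 × 0.86) = 0.51 / √0.7654 = 0.51 / 0.8749 ≈ 0.58.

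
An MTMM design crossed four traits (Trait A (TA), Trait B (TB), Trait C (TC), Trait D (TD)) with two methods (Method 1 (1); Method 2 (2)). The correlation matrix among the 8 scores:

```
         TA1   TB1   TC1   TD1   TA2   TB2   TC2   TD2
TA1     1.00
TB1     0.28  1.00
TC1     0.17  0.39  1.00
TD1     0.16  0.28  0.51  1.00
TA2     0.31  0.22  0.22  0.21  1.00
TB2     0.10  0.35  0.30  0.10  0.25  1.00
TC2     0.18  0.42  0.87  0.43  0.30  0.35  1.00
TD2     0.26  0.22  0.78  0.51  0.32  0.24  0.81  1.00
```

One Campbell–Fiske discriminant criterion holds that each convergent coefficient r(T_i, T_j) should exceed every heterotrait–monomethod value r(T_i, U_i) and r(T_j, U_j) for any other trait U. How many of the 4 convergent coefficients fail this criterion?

3

Checking each validity diagonal entry against its comparison values:
TA (methods 1·2): 0.31 vs {0.28, 0.25, 0.17, 0.30, 0.16, 0.32} → fail.
TB (methods 1·2): 0.35 vs {0.28, 0.25, 0.39, 0.35, 0.28, 0.24} → fail.
TC (methods 1·2): 0.87 vs {0.17, 0.30, 0.39, 0.35, 0.51, 0.81} → pass.
TD (methods 1·2): 0.51 vs {0.16, 0.32, 0.28, 0.24, 0.51, 0.81} → fail.
3 of 4 fail.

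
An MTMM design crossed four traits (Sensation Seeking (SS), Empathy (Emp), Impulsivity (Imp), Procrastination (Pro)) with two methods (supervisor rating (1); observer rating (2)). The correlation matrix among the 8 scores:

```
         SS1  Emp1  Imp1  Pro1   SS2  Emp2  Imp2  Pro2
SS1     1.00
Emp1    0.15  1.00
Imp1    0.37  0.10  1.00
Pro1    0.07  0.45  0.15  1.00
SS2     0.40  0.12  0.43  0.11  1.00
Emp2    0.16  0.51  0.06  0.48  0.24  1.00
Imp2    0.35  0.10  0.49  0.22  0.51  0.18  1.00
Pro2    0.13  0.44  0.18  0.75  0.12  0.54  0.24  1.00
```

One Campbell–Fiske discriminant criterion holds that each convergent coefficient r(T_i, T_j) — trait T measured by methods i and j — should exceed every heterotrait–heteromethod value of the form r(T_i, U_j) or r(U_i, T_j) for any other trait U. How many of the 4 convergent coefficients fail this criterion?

1

Checking each validity diagonal entry against its comparison values:
SS (methods 1·2): 0.40 vs {0.16, 0.12, 0.35, 0.43, 0.13, 0.11} → fail.
Emp (methods 1·2): 0.51 vs {0.12, 0.16, 0.10, 0.06, 0.44, 0.48} → pass.
Imp (methods 1·2): 0.49 vs {0.43, 0.35, 0.06, 0.10, 0.18, 0.22} → pass.
Pro (methods 1·2): 0.75 vs {0.11, 0.13, 0.48, 0.44, 0.22, 0.18} → pass.
1 of 4 fail.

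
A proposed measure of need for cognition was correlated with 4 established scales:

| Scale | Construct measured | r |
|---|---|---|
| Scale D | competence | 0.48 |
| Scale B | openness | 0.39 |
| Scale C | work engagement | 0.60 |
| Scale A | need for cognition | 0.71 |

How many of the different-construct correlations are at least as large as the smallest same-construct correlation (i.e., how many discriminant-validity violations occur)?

0

Convergent (same construct = need for cognition): Scale A.
Smallest convergent = 0.71. Discriminant values: 0.48, 0.39, 0.60; count ≥ 0.71 → 0.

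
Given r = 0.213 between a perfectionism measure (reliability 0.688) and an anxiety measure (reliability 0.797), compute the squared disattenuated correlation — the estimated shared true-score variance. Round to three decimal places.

0.083

Disattenuated r = 0.213 / √(0.688 × 0.797) = 0.213 / 0.7405 = 0.2876.
Shared true-score variance = 0.2876² = 0.0827 ≈ 0.083.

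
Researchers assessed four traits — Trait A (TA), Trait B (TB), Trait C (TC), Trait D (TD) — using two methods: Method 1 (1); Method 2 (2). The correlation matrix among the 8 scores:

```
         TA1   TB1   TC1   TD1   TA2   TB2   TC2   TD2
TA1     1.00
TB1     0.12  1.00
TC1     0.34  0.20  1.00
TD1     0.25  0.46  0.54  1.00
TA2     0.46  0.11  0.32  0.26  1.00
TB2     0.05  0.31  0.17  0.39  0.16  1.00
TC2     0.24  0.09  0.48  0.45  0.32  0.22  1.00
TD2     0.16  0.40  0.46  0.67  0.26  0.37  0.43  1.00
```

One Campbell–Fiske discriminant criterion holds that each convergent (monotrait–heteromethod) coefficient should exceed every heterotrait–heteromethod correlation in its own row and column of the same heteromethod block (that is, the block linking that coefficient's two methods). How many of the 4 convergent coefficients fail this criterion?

Convergent coefficients and their comparison sets:
TA (methods 1·2): 0.46 vs {0.05, 0.11, 0.24, 0.32, 0.16, 0.26} → pass.
TB (methods 1·2): 0.31 vs {0.11, 0.05, 0.09, 0.17, 0.40, 0.39} → fail.
TC (methods 1·2): 0.48 vs {0.32, 0.24, 0.17, 0.09, 0.46, 0.45} → pass.
TD (methods 1·2): 0.67 vs {0.26, 0.16, 0.39, 0.40, 0.45, 0.46} → pass.
1 of 4 fail.

1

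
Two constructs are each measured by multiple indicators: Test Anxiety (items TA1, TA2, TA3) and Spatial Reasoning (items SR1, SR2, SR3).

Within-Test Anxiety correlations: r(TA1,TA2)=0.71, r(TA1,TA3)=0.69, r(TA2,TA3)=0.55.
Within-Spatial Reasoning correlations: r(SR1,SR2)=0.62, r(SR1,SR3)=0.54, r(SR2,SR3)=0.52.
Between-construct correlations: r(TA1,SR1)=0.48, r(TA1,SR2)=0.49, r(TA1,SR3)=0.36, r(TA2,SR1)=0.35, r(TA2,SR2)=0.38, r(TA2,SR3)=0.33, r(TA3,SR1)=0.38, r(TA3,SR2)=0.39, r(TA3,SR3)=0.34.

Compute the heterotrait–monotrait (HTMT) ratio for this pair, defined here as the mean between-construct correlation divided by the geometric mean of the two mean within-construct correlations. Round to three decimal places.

0.645

Mean between = 3.50/9 = 0.3889.
Mean within-TA = 1.95/3 = 0.6500; mean within-SR = 1.68/3 = 0.5600.
Geometric mean = √(0.6500 × 0.5600) = 0.6033.
HTMT = 0.3889 / 0.6033 = 0.645.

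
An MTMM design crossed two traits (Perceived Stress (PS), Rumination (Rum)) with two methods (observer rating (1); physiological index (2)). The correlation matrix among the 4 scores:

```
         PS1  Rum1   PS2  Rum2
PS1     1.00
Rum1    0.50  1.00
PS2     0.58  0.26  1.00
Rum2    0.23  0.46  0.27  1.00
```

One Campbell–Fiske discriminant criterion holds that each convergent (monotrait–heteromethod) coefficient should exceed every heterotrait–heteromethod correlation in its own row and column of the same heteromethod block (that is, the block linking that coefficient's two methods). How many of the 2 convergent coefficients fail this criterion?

Each convergent coefficient versus the relevant comparison correlations:
PS (methods 1·2): 0.58 vs {0.23, 0.26} → pass.
Rum (methods 1·2): 0.46 vs {0.26, 0.23} → pass.
0 of 2 fail.

0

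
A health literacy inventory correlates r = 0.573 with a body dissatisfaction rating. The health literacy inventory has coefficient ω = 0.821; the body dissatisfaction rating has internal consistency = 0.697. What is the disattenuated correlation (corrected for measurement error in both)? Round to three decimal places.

0.757

r_true = r_obs / √(r_xx · r_yy) = 0.573 / √(0.821 × 0.697) = 0.573 / √0.572237 = 0.573 / 0.7565 ≈ 0.757.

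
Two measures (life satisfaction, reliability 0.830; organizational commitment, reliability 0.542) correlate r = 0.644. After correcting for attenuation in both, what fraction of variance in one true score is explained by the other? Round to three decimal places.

Disattenuated r = 0.644 / √(0.830 × 0.542) = 0.644 / 0.6707 = 0.9602.
Shared true-score variance = 0.9602² = 0.9220 ≈ 0.922.

0.922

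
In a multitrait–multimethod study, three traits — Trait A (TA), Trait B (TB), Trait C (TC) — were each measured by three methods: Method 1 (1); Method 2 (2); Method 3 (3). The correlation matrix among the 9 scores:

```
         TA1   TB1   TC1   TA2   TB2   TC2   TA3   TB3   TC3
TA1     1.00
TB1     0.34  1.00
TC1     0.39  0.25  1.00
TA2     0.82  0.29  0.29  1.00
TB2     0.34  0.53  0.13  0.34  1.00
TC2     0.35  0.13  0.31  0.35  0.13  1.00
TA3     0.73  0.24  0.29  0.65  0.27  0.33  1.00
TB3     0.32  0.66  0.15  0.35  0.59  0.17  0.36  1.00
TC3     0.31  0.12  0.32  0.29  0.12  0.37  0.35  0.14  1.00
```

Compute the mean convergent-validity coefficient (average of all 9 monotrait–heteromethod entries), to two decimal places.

Convergent values: 0.82, 0.73, 0.65, 0.53, 0.66, 0.59, 0.31, 0.32, 0.37; mean = 4.98/9 = 0.55.

0.55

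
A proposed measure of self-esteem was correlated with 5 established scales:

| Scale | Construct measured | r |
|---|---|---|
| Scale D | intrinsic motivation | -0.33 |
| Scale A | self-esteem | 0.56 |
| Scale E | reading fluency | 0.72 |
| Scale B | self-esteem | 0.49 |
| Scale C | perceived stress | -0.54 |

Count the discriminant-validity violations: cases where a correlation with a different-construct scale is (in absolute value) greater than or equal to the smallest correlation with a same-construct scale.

2

Convergent (same construct = self-esteem): Scale A, Scale B.
Smallest convergent = 0.49. Discriminant |r|: 0.33, 0.72, 0.54; count ≥ 0.49 → 2.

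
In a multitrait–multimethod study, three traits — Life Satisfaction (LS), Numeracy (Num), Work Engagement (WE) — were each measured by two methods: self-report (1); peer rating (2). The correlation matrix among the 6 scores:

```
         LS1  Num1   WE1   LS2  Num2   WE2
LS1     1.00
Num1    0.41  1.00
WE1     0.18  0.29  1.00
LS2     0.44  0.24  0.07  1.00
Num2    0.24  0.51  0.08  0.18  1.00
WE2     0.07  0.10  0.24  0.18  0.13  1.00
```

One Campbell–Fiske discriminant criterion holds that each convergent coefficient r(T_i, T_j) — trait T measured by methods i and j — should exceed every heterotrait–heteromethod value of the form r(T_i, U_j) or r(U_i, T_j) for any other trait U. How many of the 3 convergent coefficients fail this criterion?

0

Convergent coefficients and their comparison sets:
LS (methods 1·2): 0.44 vs {0.24, 0.24, 0.07, 0.07} → pass.
Num (methods 1·2): 0.51 vs {0.24, 0.24, 0.10, 0.08} → pass.
WE (methods 1·2): 0.24 vs {0.07, 0.07, 0.08, 0.10} → pass.
0 of 3 fail.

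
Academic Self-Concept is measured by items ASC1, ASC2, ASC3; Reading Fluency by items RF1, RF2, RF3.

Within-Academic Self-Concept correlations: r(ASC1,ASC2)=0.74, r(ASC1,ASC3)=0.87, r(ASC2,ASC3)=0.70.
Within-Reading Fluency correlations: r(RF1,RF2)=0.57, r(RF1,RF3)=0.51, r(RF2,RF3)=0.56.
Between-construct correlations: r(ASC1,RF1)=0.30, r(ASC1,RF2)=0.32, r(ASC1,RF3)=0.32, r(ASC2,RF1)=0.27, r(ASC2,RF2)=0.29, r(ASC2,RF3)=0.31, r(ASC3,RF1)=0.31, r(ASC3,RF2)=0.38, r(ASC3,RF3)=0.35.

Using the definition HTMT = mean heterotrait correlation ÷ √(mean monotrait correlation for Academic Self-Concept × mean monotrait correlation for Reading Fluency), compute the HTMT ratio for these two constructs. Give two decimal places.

Mean between = 2.85/9 = 0.3167.
Mean within-ASC = 2.31/3 = 0.7700; mean within-RF = 1.64/3 = 0.5467.
Geometric mean = √(0.7700 × 0.5467) = 0.6488.
HTMT = 0.3167 / 0.6488 = 0.49.

0.49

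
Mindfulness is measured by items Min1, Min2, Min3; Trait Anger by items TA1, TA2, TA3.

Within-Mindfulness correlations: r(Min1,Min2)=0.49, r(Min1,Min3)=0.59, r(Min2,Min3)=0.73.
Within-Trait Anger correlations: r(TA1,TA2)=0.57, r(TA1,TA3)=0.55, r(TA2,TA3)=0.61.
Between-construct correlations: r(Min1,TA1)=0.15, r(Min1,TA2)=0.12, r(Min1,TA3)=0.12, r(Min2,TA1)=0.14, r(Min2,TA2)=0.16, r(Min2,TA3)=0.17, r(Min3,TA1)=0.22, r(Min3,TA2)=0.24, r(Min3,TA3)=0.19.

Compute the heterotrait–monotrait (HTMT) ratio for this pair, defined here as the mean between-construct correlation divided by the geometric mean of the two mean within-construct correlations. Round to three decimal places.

0.284

Mean heterotrait r = 1.51/9 = 0.1678.
Mean within-Min = 1.81/3 = 0.6033; mean within-TA = 1.73/3 = 0.5767.
Geometric mean = √(0.6033 × 0.5767) = 0.5899.
HTMT = 0.1678 / 0.5899 = 0.284.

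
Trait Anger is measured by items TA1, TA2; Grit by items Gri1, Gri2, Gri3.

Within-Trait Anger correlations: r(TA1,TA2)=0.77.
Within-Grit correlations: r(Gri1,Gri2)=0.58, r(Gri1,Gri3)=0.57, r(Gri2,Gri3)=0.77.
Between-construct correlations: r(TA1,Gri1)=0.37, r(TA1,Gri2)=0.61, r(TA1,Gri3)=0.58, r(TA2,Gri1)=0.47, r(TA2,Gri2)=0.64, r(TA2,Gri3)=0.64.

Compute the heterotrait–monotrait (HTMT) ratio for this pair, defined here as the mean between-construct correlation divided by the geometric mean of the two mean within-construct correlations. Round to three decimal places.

Mean between = 3.31/6 = 0.5517.
Mean within-TA = 0.77/1 = 0.7700; mean within-Gri = 1.92/3 = 0.6400.
Geometric mean = √(0.7700 × 0.6400) = 0.7020.
HTMT = 0.5517 / 0.7020 = 0.786.

0.786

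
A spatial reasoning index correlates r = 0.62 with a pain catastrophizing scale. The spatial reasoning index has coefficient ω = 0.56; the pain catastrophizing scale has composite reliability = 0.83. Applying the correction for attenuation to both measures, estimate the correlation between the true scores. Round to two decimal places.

0.91

r_true = r_obs / √(r_xx · r_yy) = 0.62 / √(0.56 × 0.83) = 0.62 / √0.4648 = 0.62 / 0.6818 ≈ 0.91.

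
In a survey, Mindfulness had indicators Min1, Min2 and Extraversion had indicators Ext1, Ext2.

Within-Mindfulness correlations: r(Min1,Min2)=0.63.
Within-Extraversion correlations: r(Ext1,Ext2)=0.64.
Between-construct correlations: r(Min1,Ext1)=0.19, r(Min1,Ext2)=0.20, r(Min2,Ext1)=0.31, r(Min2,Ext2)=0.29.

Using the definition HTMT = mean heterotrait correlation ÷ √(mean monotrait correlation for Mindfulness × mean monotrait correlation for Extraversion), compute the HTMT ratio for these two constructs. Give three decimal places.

0.390

Between-construct mean = 0.99/4 = 0.2475.
Mean within-Min = 0.63/1 = 0.6300; mean within-Ext = 0.64/1 = 0.6400.
Geometric mean = √(0.6300 × 0.6400) = 0.6350.
HTMT = 0.2475 / 0.6350 = 0.390.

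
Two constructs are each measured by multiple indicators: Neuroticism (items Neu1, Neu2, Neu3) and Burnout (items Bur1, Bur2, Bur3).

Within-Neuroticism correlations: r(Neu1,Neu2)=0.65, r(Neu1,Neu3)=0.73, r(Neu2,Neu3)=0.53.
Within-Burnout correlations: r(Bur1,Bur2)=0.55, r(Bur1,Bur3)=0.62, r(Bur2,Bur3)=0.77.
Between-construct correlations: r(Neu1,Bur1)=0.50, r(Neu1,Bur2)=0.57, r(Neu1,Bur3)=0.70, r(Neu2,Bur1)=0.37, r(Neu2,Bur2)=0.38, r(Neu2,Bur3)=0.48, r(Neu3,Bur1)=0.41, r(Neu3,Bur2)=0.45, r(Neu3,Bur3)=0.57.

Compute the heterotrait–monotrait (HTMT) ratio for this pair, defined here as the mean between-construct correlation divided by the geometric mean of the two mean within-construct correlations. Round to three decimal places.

0.767

Mean heterotrait r = 4.43/9 = 0.4922.
Mean within-Neu = 1.91/3 = 0.6367; mean within-Bur = 1.94/3 = 0.6467.
Geometric mean = √(0.6367 × 0.6467) = 0.6417.
HTMT = 0.4922 / 0.6417 = 0.767.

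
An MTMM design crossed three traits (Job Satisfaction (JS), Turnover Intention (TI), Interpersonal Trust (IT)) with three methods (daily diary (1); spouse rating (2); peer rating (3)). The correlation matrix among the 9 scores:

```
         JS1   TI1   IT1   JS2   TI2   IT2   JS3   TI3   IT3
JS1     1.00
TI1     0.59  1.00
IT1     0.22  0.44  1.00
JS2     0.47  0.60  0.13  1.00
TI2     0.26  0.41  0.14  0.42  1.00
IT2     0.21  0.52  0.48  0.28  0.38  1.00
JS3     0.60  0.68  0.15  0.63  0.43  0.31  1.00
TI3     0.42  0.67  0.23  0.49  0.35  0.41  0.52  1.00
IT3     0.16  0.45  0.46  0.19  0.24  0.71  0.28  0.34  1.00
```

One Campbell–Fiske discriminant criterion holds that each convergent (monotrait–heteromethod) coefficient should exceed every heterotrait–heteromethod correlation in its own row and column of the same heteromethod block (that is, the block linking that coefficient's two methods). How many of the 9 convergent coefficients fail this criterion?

6

Convergent coefficients and their comparison sets:
JS (methods 1·2): 0.47 vs {0.26, 0.60, 0.21, 0.13} → fail.
JS (methods 1·3): 0.60 vs {0.42, 0.68, 0.16, 0.15} → fail.
JS (methods 2·3): 0.63 vs {0.49, 0.43, 0.19, 0.31} → pass.
TI (methods 1·2): 0.41 vs {0.60, 0.26, 0.52, 0.14} → fail.
TI (methods 1·3): 0.67 vs {0.68, 0.42, 0.45, 0.23} → fail.
TI (methods 2·3): 0.35 vs {0.43, 0.49, 0.24, 0.41} → fail.
IT (methods 1·2): 0.48 vs {0.13, 0.21, 0.14, 0.52} → fail.
IT (methods 1·3): 0.46 vs {0.15, 0.16, 0.23, 0.45} → pass.
IT (methods 2·3): 0.71 vs {0.31, 0.19, 0.41, 0.24} → pass.
6 of 9 fail.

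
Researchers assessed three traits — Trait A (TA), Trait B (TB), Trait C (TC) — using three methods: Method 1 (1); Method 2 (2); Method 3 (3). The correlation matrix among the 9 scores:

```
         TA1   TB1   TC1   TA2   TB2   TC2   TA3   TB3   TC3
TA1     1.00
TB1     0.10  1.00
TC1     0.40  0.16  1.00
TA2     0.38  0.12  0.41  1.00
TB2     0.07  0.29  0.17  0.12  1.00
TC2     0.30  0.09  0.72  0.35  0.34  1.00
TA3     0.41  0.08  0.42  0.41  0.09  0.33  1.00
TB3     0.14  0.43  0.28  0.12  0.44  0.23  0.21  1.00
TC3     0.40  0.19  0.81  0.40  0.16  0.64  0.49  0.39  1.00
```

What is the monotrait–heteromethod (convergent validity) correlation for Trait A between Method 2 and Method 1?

0.38

Same trait (TA), different methods: r(TA2, TA1) = 0.38.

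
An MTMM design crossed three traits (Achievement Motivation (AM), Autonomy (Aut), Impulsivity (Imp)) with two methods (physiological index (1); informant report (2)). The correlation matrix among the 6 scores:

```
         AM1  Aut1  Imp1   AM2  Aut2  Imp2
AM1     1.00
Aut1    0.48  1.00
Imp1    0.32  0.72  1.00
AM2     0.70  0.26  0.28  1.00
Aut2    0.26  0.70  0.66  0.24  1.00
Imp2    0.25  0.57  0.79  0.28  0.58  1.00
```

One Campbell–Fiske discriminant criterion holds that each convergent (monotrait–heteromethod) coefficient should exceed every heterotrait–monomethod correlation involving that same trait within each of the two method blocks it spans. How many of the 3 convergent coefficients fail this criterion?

Each convergent coefficient versus the relevant comparison correlations:
AM (methods 1·2): 0.70 vs {0.48, 0.24, 0.32, 0.28} → pass.
Aut (methods 1·2): 0.70 vs {0.48, 0.24, 0.72, 0.58} → fail.
Imp (methods 1·2): 0.79 vs {0.32, 0.28, 0.72, 0.58} → pass.
1 of 3 fail.

1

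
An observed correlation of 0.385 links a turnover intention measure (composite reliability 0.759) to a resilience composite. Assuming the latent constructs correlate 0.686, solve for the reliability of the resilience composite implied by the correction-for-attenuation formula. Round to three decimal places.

0.415

r_true = r_obs / √(r_xx · r_yy) ⇒ 0.686 = 0.385 / √(0.759 · r_yy).
√(0.759 · r_yy) = 0.385 / 0.686 = 0.5612; 0.759 · r_yy = 0.3149; r_yy = 0.3149 / 0.759 ≈ 0.415.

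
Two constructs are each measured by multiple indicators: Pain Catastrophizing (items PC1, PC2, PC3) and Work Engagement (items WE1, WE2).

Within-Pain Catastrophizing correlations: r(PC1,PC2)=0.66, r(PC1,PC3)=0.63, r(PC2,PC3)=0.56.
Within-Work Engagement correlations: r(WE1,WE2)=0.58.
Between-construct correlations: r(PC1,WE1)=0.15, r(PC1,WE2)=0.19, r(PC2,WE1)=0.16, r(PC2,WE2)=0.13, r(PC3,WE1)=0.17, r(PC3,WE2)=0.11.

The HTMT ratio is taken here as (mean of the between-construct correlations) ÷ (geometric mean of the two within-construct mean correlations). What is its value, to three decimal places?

Mean heterotrait r = 0.91/6 = 0.1517.
Mean within-PC = 1.85/3 = 0.6167; mean within-WE = 0.58/1 = 0.5800.
Geometric mean = √(0.6167 × 0.5800) = 0.5981.
HTMT = 0.1517 / 0.5981 = 0.254.

0.254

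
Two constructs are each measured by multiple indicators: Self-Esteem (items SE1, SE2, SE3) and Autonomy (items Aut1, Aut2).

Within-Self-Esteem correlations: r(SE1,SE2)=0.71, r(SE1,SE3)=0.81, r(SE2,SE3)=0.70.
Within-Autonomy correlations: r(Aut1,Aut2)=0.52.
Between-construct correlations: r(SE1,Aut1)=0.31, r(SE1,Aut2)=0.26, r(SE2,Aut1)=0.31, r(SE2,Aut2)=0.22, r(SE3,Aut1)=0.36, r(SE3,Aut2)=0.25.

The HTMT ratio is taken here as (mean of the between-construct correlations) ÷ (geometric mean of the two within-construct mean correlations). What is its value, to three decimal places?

0.459

Between-construct mean = 1.71/6 = 0.2850.
Mean within-SE = 2.22/3 = 0.7400; mean within-Aut = 0.52/1 = 0.5200.
Geometric mean = √(0.7400 × 0.5200) = 0.6203.
HTMT = 0.2850 / 0.6203 = 0.459.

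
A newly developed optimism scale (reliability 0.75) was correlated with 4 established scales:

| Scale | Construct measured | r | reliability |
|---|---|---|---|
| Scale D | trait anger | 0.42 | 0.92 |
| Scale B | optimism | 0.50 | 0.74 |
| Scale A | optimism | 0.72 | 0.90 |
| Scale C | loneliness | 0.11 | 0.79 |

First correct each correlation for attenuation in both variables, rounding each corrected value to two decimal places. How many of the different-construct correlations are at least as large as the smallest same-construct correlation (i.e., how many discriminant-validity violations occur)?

Disattenuated r (r / √(r_scale · r_new)):
  Scale D (disc): 0.42 / √(0.92·0.75) = 0.51
  Scale B (conv): 0.50 / √(0.74·0.75) = 0.67
  Scale A (conv): 0.72 / √(0.90·0.75) = 0.88
  Scale C (disc): 0.11 / √(0.79·0.75) = 0.14
Smallest convergent = 0.67. Discriminant values: 0.51, 0.14; count ≥ 0.67 → 0.

0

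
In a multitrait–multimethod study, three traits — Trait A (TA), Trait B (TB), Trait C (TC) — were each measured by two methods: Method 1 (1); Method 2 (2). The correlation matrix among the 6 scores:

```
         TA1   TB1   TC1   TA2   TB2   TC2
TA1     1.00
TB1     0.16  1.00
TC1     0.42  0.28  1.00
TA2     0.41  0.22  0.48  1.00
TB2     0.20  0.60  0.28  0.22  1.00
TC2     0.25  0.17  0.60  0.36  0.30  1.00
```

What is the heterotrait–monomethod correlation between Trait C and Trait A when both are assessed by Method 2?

0.36

Different traits, same method: r(TC2, TA2) = 0.36.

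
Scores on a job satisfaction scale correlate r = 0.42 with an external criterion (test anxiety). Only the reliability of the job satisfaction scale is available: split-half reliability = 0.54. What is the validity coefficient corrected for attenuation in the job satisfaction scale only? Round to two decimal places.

Single correction: r_c = r_obs / √r_xx = 0.42 / √0.54 = 0.42 / 0.7348 ≈ 0.57.

0.57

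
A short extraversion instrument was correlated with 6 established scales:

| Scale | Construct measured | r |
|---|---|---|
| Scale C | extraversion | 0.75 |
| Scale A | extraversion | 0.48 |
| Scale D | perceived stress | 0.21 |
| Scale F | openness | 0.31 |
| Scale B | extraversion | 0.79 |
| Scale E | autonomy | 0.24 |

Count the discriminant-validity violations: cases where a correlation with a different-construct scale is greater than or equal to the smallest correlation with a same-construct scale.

0

Convergent (same construct = extraversion): Scale C, Scale A, Scale B.
Smallest convergent = 0.48. Discriminant values: 0.21, 0.31, 0.24; count ≥ 0.48 → 0.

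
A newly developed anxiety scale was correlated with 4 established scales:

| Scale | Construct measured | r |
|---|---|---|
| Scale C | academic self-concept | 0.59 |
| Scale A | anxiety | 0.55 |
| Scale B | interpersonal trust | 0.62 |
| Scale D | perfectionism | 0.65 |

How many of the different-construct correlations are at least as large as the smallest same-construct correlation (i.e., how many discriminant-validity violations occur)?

Convergent (same construct = anxiety): Scale A.
Smallest convergent = 0.55. Discriminant values: 0.59, 0.62, 0.65; count ≥ 0.55 → 3.

3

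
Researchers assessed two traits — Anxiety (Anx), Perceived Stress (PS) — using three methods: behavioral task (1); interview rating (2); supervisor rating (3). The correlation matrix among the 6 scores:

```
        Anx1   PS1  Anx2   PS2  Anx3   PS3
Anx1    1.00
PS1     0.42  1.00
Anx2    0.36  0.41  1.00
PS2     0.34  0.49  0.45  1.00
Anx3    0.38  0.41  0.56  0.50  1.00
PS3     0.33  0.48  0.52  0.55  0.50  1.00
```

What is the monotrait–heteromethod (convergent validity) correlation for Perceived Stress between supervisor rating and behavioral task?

0.48

Same trait (PS), different methods: r(PS3, PS1) = 0.48.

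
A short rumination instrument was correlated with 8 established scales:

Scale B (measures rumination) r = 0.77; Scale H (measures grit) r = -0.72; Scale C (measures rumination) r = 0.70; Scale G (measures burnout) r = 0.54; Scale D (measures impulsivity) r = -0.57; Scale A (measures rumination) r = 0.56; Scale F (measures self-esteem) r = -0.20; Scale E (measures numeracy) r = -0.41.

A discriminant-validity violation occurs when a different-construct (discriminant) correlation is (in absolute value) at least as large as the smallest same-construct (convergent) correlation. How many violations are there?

Convergent (same construct = rumination): Scale B, Scale C, Scale A.
Smallest convergent = 0.56. Discriminant |r|: 0.72, 0.54, 0.57, 0.20, 0.41; count ≥ 0.56 → 2.

2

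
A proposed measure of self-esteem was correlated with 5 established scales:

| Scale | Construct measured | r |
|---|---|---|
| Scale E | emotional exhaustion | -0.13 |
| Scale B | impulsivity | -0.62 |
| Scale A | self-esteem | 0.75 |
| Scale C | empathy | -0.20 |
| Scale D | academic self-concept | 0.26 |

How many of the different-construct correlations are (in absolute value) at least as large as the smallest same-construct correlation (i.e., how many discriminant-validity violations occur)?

Convergent (same construct = self-esteem): Scale A.
Smallest convergent = 0.75. Discriminant |r|: 0.13, 0.62, 0.20, 0.26; count ≥ 0.75 → 0.

0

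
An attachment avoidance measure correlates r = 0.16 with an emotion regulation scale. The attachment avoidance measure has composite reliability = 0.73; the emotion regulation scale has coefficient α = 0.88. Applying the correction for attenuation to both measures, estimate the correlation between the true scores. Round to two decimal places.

0.20

r_true = r_obs / √(r_xx · r_yy) = 0.16 / √(0.73 × 0.88) = 0.16 / √0.6424 = 0.16 / 0.8015 ≈ 0.20.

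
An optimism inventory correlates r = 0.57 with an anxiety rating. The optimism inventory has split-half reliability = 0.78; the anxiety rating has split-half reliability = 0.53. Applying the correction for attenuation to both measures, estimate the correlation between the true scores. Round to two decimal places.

0.89

r_true = r_obs / √(r_xx · r_yy) = 0.57 / √(0.78 × 0.53) = 0.57 / √0.4134 = 0.57 / 0.6430 ≈ 0.89.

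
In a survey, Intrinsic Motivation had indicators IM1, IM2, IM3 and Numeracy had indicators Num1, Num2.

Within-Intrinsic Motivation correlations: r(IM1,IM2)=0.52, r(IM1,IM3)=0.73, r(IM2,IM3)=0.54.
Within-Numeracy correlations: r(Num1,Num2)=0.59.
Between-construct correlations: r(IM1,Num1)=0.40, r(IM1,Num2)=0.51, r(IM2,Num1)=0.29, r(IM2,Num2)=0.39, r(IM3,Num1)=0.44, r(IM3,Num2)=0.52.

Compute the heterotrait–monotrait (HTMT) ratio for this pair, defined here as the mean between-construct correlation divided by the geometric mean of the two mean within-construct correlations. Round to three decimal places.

0.716

Mean heterotrait r = 2.55/6 = 0.4250.
Mean within-IM = 1.79/3 = 0.5967; mean within-Num = 0.59/1 = 0.5900.
Geometric mean = √(0.5967 × 0.5900) = 0.5933.
HTMT = 0.4250 / 0.5933 = 0.716.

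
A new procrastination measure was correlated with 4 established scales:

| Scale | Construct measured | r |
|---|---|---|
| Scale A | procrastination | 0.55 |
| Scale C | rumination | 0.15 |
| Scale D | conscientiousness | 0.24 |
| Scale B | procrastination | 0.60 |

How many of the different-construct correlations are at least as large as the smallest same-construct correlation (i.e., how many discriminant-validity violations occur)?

Convergent (same construct = procrastination): Scale A, Scale B.
Smallest convergent = 0.55. Discriminant values: 0.15, 0.24; count ≥ 0.55 → 0.

0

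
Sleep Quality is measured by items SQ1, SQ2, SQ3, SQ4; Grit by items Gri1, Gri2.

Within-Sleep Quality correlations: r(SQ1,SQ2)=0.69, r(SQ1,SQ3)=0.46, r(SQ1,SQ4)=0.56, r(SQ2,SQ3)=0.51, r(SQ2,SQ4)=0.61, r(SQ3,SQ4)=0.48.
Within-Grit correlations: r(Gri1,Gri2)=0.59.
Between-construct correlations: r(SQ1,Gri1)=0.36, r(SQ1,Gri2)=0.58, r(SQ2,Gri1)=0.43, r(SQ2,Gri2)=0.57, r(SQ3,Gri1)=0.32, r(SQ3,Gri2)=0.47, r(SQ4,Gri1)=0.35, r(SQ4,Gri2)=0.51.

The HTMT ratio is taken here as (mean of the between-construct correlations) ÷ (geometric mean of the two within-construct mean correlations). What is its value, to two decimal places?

Mean between = 3.59/8 = 0.4488.
Mean within-SQ = 3.31/6 = 0.5517; mean within-Gri = 0.59/1 = 0.5900.
Geometric mean = √(0.5517 × 0.5900) = 0.5705.
HTMT = 0.4488 / 0.5705 = 0.79.

0.79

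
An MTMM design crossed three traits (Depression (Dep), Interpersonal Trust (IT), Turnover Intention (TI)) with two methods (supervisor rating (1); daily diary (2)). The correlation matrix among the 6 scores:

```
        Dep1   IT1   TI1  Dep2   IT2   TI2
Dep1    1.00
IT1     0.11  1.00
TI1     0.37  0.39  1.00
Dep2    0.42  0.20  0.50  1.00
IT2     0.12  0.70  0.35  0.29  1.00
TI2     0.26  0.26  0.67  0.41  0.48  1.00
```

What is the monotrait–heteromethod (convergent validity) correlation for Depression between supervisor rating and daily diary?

0.42

Same trait (Dep), different methods: r(Dep1, Dep2) = 0.42.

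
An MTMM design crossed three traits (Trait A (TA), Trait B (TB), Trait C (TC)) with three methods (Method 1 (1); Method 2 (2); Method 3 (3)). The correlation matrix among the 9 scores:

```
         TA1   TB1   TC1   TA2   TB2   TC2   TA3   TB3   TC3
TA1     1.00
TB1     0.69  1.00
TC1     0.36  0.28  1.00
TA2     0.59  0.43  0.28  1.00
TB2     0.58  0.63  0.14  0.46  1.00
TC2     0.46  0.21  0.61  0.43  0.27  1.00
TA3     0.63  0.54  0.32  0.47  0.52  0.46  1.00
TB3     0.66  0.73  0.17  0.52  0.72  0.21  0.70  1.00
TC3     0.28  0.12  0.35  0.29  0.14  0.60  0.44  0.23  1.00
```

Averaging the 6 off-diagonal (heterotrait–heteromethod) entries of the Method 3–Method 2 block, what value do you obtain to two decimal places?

HTHM values (method 3 × method 2): 0.52, 0.46, 0.52, 0.21, 0.29, 0.14; mean = 2.14/6 = 0.36.

0.36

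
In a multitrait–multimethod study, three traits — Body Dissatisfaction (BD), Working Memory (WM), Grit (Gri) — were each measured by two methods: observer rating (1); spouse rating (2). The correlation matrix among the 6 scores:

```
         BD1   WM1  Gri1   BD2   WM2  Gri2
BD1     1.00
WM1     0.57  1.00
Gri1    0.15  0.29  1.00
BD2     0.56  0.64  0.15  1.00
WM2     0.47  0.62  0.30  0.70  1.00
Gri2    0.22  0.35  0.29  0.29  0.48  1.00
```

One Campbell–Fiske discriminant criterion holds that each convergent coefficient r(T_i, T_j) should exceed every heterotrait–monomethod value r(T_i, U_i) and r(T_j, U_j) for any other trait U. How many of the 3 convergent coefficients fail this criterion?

Each convergent coefficient versus the relevant comparison correlations:
BD (methods 1·2): 0.56 vs {0.57, 0.70, 0.15, 0.29} → fail.
WM (methods 1·2): 0.62 vs {0.57, 0.70, 0.29, 0.48} → fail.
Gri (methods 1·2): 0.29 vs {0.15, 0.29, 0.29, 0.48} → fail.
3 of 3 fail.

3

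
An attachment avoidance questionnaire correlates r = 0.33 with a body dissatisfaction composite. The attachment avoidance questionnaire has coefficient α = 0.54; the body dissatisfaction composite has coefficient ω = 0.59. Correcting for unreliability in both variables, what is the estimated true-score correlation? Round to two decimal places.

0.58

r_true = r_obs / √(r_xx · r_yy) = 0.33 / √(0.54 × 0.59) = 0.33 / √0.3186 = 0.33 / 0.5644 ≈ 0.58.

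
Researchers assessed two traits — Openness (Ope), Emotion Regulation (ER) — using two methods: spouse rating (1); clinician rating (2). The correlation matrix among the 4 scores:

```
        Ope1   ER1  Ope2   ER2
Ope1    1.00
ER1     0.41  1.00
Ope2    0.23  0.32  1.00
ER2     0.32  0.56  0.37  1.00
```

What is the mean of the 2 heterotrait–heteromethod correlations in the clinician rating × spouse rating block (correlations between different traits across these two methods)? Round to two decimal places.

HTHM values (method 2 × method 1): 0.32, 0.32; mean = 0.64/2 = 0.32.

0.32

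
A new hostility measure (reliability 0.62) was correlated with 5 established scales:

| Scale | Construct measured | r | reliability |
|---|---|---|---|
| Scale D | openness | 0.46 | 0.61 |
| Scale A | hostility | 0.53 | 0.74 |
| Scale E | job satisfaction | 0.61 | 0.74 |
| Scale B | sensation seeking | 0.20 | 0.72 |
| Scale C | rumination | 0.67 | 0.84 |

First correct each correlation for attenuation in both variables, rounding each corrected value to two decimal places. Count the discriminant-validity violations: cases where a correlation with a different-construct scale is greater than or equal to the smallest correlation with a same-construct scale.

Disattenuated r (r / √(r_scale · r_new)):
  Scale D (disc): 0.46 / √(0.61·0.62) = 0.75
  Scale A (conv): 0.53 / √(0.74·0.62) = 0.78
  Scale E (disc): 0.61 / √(0.74·0.62) = 0.90
  Scale B (disc): 0.20 / √(0.72·0.62) = 0.30
  Scale C (disc): 0.67 / √(0.84·0.62) = 0.93
Smallest convergent = 0.78. Discriminant values: 0.75, 0.90, 0.30, 0.93; count ≥ 0.78 → 2.

2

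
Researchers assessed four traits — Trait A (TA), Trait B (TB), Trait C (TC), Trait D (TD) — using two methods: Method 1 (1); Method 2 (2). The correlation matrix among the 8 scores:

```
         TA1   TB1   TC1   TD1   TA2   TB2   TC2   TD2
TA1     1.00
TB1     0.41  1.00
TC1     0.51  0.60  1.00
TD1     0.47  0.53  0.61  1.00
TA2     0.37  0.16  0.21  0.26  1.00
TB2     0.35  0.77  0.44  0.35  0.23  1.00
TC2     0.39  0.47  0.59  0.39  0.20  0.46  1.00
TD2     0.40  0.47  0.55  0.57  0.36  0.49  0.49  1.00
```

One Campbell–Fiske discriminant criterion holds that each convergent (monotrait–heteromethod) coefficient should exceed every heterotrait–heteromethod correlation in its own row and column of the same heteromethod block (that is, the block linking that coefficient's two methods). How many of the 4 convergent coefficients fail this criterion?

1

Convergent coefficients and their comparison sets:
TA (methods 1·2): 0.37 vs {0.35, 0.16, 0.39, 0.21, 0.40, 0.26} → fail.
TB (methods 1·2): 0.77 vs {0.16, 0.35, 0.47, 0.44, 0.47, 0.35} → pass.
TC (methods 1·2): 0.59 vs {0.21, 0.39, 0.44, 0.47, 0.55, 0.39} → pass.
TD (methods 1·2): 0.57 vs {0.26, 0.40, 0.35, 0.47, 0.39, 0.55} → pass.
1 of 4 fail.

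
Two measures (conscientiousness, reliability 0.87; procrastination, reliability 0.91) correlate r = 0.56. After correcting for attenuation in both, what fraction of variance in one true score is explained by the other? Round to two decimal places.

0.40

Disattenuated r = 0.56 / √(0.87 × 0.91) = 0.56 / 0.8898 = 0.6294.
Shared true-score variance = 0.6294² = 0.3961 ≈ 0.40.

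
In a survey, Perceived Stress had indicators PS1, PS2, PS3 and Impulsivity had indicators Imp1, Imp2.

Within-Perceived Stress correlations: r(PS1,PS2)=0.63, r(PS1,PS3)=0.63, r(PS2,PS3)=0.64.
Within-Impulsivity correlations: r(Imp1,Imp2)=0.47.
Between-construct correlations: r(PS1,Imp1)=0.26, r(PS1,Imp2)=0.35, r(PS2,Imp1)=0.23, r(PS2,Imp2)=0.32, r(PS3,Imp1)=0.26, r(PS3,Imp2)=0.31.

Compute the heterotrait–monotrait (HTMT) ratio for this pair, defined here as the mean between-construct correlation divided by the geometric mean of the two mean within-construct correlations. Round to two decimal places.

Mean heterotrait r = 1.73/6 = 0.2883.
Mean within-PS = 1.90/3 = 0.6333; mean within-Imp = 0.47/1 = 0.4700.
Geometric mean = √(0.6333 × 0.4700) = 0.5456.
HTMT = 0.2883 / 0.5456 = 0.53.

0.53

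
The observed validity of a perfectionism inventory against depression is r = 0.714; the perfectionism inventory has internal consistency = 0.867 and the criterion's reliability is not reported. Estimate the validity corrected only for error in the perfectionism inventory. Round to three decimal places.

Single correction: r_c = r_obs / √r_xx = 0.714 / √0.867 = 0.714 / 0.9311 ≈ 0.767.

0.767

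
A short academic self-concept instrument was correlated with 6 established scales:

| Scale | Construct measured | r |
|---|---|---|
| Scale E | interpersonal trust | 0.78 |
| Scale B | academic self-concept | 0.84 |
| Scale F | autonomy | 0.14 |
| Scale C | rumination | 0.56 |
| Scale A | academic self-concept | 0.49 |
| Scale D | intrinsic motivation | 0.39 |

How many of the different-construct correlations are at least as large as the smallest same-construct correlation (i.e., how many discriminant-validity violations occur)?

Convergent (same construct = academic self-concept): Scale B, Scale A.
Smallest convergent = 0.49. Discriminant values: 0.78, 0.14, 0.56, 0.39; count ≥ 0.49 → 2.

2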